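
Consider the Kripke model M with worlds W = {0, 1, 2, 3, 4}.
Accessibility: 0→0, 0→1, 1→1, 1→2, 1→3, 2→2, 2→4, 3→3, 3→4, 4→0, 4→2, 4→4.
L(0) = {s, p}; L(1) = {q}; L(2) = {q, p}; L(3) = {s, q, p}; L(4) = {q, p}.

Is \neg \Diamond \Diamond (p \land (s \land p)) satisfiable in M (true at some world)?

Let φ = \neg \Diamond \Diamond (p \land (s \land p)). Evaluate φ at each world:
  0 (successors {0, 1}): φ is false.
  1 (successors {1, 2, 3}): φ is false.
  2 (successors {2, 4}): φ is false.
  3 (successors {3, 4}): φ is false.
  4 (successors {0, 2, 4}): φ is false.
For instance, at 2:
  At 2: \Diamond \Diamond (p \land (s \land p)) is true, so \neg \Diamond \Diamond (p \land (s \land p)) is false.
    At 2: \Diamond \Diamond (p \land (s \land p)) requires \Diamond (p \land (s \land p)) at some successor in {2, 4}.
      \Diamond (p \land (s \land p)) holds at 4, so \Diamond \Diamond (p \land (s \land p)) is true at 2.

No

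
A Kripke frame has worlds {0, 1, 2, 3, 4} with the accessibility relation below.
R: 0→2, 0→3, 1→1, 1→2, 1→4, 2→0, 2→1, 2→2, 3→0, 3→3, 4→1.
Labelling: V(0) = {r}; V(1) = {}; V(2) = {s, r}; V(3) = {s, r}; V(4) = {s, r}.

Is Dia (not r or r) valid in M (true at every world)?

Let φ = Dia (not r or r). Evaluate φ at each world:
  0 (successors {2, 3}): φ is true.
  1 (successors {1, 2, 4}): φ is true.
  2 (successors {0, 1, 2}): φ is true.
  3 (successors {0, 3}): φ is true.
  4 (successors {1}): φ is true.
For instance, at 3:
  At 3: Dia (not r or r) requires not r or r at some successor in {0, 3}.
    not r or r holds at 0, so Dia (not r or r) is true at 3.

Yes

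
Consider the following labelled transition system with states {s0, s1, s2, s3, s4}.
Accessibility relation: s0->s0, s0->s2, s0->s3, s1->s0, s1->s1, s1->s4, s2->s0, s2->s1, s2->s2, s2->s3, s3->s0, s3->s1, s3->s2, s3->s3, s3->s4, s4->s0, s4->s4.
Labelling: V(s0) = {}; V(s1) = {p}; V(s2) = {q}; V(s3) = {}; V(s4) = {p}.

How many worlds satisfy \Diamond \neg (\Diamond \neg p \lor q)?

Let φ = \Diamond \neg (\Diamond \neg p \lor q). Evaluate φ at each world:
  s0 (successors {s0, s2, s3}): φ is false.
  s1 (successors {s0, s1, s4}): φ is false.
  s2 (successors {s0, s1, s2, s3}): φ is false.
  s3 (successors {s0, s1, s2, s3, s4}): φ is false.
  s4 (successors {s0, s4}): φ is false.
For instance, at s4:
  At s4: \Diamond \neg (\Diamond \neg p \lor q) requires \neg (\Diamond \neg p \lor q) at some successor in {s0, s4}.
    At s0: \neg (\Diamond \neg p \lor q) is false.
    At s4: \neg (\Diamond \neg p \lor q) is false.
  So \Diamond \neg (\Diamond \neg p \lor q) is false at s4.
Satisfying worlds: none.

0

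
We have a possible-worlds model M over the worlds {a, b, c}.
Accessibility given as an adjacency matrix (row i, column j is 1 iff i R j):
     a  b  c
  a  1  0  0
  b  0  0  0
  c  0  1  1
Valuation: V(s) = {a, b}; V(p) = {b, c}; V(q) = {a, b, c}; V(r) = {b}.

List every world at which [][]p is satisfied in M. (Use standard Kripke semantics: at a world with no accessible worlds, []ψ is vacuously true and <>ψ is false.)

b, c

Let φ = [][]p. Evaluate φ at each world:
  a (successors {a}): φ is false.
  b (successors ∅): φ is true.
  c (successors {b, c}): φ is true.
For instance, at c:
  At c: [][]p requires []p at every successor {b, c}.
      At b: no accessible worlds, so []p holds vacuously.
      At c: []p requires p at every successor {b, c}.
        At b: p is true.
        At c: p is true.
      So []p is true at c.
  So [][]p is true at c.
Satisfying worlds: {b, c}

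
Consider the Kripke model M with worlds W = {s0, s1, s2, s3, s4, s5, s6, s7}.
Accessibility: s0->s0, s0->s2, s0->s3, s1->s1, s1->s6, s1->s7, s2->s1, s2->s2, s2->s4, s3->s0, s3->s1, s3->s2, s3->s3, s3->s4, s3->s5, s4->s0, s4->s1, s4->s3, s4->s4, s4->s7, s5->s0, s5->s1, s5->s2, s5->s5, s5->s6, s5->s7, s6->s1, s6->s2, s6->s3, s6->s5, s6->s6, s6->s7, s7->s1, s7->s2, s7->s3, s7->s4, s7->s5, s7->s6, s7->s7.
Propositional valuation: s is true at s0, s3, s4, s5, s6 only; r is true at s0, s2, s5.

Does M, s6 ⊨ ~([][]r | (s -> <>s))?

No

At s6: [][]r | (s -> <>s) is true, so ~([][]r | (s -> <>s)) is false.
  At s6: [][]r is false, s -> <>s is true, so [][]r | (s -> <>s) is true.
    At s6: [][]r requires []r at every successor {s1, s2, s3, s5, s6, s7}.
      []r fails at s1, so [][]r is false at s6.
    At s6: s is true, <>s is true, so s -> <>s is true.
      At s6: <>s requires s at some successor in {s1, s2, s3, s5, s6, s7}.
        s holds at s3, so <>s is true at s6.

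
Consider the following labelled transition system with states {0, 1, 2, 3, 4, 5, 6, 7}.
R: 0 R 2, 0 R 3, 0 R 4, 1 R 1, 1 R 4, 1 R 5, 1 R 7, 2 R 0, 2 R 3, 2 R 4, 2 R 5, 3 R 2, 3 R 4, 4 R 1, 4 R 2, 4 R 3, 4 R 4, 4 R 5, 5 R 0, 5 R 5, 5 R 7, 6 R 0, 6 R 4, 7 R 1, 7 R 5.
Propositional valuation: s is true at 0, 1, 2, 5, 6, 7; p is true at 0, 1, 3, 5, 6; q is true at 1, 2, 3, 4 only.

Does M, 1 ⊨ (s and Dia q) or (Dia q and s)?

Yes

Recall that Dia ψ holds at a world iff ψ holds at some accessible world.
At 1: s and Dia q is true, Dia q and s is true, so (s and Dia q) or (Dia q and s) is true.
  At 1: s is true, Dia q is true, so s and Dia q is true.
    At 1: Dia q requires q at some successor in {1, 4, 5, 7}.
      q holds at 1, so Dia q is true at 1.
  At 1: Dia q is true, s is true, so Dia q and s is true.
    At 1: Dia q requires q at some successor in {1, 4, 5, 7}.
      q holds at 1, so Dia q is true at 1.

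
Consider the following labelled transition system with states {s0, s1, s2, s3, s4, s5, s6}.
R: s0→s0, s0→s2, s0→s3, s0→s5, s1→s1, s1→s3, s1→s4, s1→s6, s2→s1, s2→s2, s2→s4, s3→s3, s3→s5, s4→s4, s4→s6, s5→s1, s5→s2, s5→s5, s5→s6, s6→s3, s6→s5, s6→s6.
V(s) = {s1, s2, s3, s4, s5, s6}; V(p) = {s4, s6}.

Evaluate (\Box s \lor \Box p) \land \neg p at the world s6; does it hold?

Recall that \Box ψ holds at a world iff ψ holds at every accessible world, and \Diamond ψ holds iff ψ holds at some accessible world.
At s6: \Box s \lor \Box p is true, \neg p is false, so (\Box s \lor \Box p) \land \neg p is false.
  At s6: \Box s is true, \Box p is false, so \Box s \lor \Box p is true.
    At s6: \Box s requires s at every successor {s3, s5, s6}.
      At s3: s is true.
      At s5: s is true.
      At s6: s is true.
    So \Box s is true at s6.
    At s6: \Box p requires p at every successor {s3, s5, s6}.
      p fails at s3, so \Box p is false at s6.

No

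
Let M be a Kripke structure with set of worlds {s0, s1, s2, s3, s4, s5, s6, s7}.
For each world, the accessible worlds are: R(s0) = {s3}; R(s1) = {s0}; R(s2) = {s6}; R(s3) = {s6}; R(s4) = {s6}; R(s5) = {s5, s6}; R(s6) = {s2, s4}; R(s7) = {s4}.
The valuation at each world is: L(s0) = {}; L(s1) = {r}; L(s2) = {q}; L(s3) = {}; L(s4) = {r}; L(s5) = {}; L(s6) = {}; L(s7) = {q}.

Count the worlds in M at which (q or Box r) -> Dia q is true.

Let φ = (q or Box r) -> Dia q. Evaluate φ at each world:
  s0 (successors {s3}): φ is true.
  s1 (successors {s0}): φ is true.
  s2 (successors {s6}): φ is false.
  s3 (successors {s6}): φ is true.
  s4 (successors {s6}): φ is true.
  s5 (successors {s5, s6}): φ is true.
  s6 (successors {s2, s4}): φ is true.
  s7 (successors {s4}): φ is false.
For instance, at s2:
  At s2: q or Box r is true, Dia q is false, so (q or Box r) -> Dia q is false.
    At s2: q is true, Box r is false, so q or Box r is true.
      At s2: Box r requires r at every successor {s6}.
        r fails at s6, so Box r is false at s2.
    At s2: Dia q requires q at some successor in {s6}.
      At s6: q is false.
    So Dia q is false at s2.
Satisfying worlds: {s0, s1, s3, s4, s5, s6}

6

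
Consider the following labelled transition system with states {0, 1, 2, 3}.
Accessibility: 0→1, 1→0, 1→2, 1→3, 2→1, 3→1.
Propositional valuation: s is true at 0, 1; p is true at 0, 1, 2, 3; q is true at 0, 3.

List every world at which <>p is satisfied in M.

0, 1, 2, 3

Recall that <>ψ holds at a world iff ψ holds at some accessible world.
Let φ = <>p. Evaluate φ at each world:
  0 (successors {1}): φ is true.
  1 (successors {0, 2, 3}): φ is true.
  2 (successors {1}): φ is true.
  3 (successors {1}): φ is true.
For instance, at 0:
  At 0: <>p requires p at some successor in {1}.
    p holds at 1, so <>p is true at 0.
Satisfying worlds: {0, 1, 2, 3}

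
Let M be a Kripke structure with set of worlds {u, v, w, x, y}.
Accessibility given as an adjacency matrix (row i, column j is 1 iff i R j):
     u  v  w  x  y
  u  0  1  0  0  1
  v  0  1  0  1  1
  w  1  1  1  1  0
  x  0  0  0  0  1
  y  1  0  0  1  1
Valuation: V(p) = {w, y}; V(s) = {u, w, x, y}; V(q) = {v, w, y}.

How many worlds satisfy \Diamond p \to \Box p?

Let φ = \Diamond p \to \Box p. Evaluate φ at each world:
  u (successors {v, y}): φ is false.
  v (successors {v, x, y}): φ is false.
  w (successors {u, v, w, x}): φ is false.
  x (successors {y}): φ is true.
  y (successors {u, x, y}): φ is false.
For instance, at y:
  At y: \Diamond p is true, \Box p is false, so \Diamond p \to \Box p is false.
    At y: \Diamond p requires p at some successor in {u, x, y}.
      p holds at y, so \Diamond p is true at y.
    At y: \Box p requires p at every successor {u, x, y}.
      p fails at u, so \Box p is false at y.
Satisfying worlds: {x}

1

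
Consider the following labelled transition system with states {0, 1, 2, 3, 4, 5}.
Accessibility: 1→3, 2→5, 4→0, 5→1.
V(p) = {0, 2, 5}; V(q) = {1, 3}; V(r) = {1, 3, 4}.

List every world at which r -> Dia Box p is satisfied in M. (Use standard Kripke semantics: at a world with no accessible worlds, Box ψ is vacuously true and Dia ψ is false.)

Let φ = r -> Dia Box p. Evaluate φ at each world:
  0 (successors ∅): φ is true.
  1 (successors {3}): φ is true.
  2 (successors {5}): φ is true.
  3 (successors ∅): φ is false.
  4 (successors {0}): φ is true.
  5 (successors {1}): φ is true.
For instance, at 2:
  At 2: r is false, Dia Box p is false, so r -> Dia Box p is true.
    At 2: Dia Box p requires Box p at some successor in {5}.
      At 5: Box p is false.
    So Dia Box p is false at 2.
Satisfying worlds: {0, 1, 2, 4, 5}

0, 1, 2, 4, 5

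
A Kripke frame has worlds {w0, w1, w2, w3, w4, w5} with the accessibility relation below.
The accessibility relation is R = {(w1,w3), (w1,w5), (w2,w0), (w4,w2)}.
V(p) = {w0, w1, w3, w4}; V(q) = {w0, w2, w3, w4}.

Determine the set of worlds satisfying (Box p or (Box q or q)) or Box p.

w0, w2, w3, w4, w5

Let φ = (Box p or (Box q or q)) or Box p. Evaluate φ at each world:
  w0 (successors ∅): φ is true.
  w1 (successors {w3, w5}): φ is false.
  w2 (successors {w0}): φ is true.
  w3 (successors ∅): φ is true.
  w4 (successors {w2}): φ is true.
  w5 (successors ∅): φ is true.
For instance, at w1:
  At w1: Box p or (Box q or q) is false, Box p is false, so (Box p or (Box q or q)) or Box p is false.
    At w1: Box p is false, Box q or q is false, so Box p or (Box q or q) is false.
      At w1: Box p requires p at every successor {w3, w5}.
        p fails at w5, so Box p is false at w1.
      At w1: Box q is false, q is false, so Box q or q is false.
    At w1: Box p requires p at every successor {w3, w5}.
      p fails at w5, so Box p is false at w1.
Satisfying worlds: {w0, w2, w3, w4, w5}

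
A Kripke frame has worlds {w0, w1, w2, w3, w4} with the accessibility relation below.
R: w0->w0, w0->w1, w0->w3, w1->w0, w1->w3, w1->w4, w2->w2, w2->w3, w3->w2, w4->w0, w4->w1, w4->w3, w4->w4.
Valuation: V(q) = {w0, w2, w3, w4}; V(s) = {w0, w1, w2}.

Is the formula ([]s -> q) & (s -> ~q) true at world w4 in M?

At w4: []s -> q is true, s -> ~q is true, so ([]s -> q) & (s -> ~q) is true.
  At w4: []s is false, q is true, so []s -> q is true.
    At w4: []s requires s at every successor {w0, w1, w3, w4}.
      s fails at w3, so []s is false at w4.

Yes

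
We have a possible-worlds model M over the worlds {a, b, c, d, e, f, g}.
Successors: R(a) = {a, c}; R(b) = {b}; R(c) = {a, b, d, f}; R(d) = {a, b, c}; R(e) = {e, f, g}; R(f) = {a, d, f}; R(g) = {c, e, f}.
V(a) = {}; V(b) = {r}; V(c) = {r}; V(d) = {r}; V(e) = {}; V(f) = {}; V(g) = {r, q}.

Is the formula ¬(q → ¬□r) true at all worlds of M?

No

Recall that □ψ holds at a world iff ψ holds at every accessible world, and ◇ψ holds iff ψ holds at some accessible world.
Let φ = ¬(q → ¬□r). Evaluate φ at each world:
  a (successors {a, c}): φ is false.
  b (successors {b}): φ is false.
  c (successors {a, b, d, f}): φ is false.
  d (successors {a, b, c}): φ is false.
  e (successors {e, f, g}): φ is false.
  f (successors {a, d, f}): φ is false.
  g (successors {c, e, f}): φ is false.
Detail at a (counterexample):
  At a: q → ¬□r is true, so ¬(q → ¬□r) is false.
    At a: q is false, ¬□r is true, so q → ¬□r is true.
      At a: □r is false, so ¬□r is true.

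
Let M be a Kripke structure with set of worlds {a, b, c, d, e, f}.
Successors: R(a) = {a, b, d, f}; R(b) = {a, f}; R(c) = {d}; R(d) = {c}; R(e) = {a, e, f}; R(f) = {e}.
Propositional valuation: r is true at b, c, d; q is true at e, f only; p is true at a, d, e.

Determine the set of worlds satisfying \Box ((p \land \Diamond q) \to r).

Recall that \Box ψ holds at a world iff ψ holds at every accessible world, and \Diamond ψ holds iff ψ holds at some accessible world.
Let φ = \Box ((p \land \Diamond q) \to r). Evaluate φ at each world:
  a (successors {a, b, d, f}): φ is false.
  b (successors {a, f}): φ is false.
  c (successors {d}): φ is true.
  d (successors {c}): φ is true.
  e (successors {a, e, f}): φ is false.
  f (successors {e}): φ is false.
For instance, at f:
  At f: \Box ((p \land \Diamond q) \to r) requires (p \land \Diamond q) \to r at every successor {e}.
    (p \land \Diamond q) \to r fails at e, so \Box ((p \land \Diamond q) \to r) is false at f.
      At e: p \land \Diamond q is true, r is false, so (p \land \Diamond q) \to r is false.
Satisfying worlds: {c, d}

c, d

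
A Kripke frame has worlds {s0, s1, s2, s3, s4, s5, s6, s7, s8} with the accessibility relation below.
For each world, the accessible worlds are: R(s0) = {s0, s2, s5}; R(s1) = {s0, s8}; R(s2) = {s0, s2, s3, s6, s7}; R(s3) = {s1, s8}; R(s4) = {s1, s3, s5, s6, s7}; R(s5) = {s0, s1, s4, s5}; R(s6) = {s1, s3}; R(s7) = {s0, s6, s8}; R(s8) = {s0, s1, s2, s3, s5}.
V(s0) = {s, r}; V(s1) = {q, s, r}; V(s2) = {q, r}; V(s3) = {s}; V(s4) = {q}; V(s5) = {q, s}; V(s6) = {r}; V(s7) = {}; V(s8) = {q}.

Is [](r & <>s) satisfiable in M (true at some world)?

Recall that []ψ holds at a world iff ψ holds at every accessible world, and <>ψ holds iff ψ holds at some accessible world.
Let φ = [](r & <>s). Evaluate φ at each world:
  s0 (successors {s0, s2, s5}): φ is false.
  s1 (successors {s0, s8}): φ is false.
  s2 (successors {s0, s2, s3, s6, s7}): φ is false.
  s3 (successors {s1, s8}): φ is false.
  s4 (successors {s1, s3, s5, s6, s7}): φ is false.
  s5 (successors {s0, s1, s4, s5}): φ is false.
  s6 (successors {s1, s3}): φ is false.
  s7 (successors {s0, s6, s8}): φ is false.
  s8 (successors {s0, s1, s2, s3, s5}): φ is false.
For instance, at s0:
  At s0: [](r & <>s) requires r & <>s at every successor {s0, s2, s5}.
    r & <>s fails at s5, so [](r & <>s) is false at s0.
      At s5: r is false, <>s is true, so r & <>s is false.

No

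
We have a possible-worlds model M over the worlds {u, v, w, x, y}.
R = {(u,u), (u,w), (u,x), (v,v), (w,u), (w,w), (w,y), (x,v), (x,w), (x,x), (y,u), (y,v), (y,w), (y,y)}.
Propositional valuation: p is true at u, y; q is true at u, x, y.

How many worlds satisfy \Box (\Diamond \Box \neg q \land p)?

Let φ = \Box (\Diamond \Box \neg q \land p). Evaluate φ at each world:
  u (successors {u, w, x}): φ is false.
  v (successors {v}): φ is false.
  w (successors {u, w, y}): φ is false.
  x (successors {v, w, x}): φ is false.
  y (successors {u, v, w, y}): φ is false.
For instance, at w:
  At w: \Box (\Diamond \Box \neg q \land p) requires \Diamond \Box \neg q \land p at every successor {u, w, y}.
    \Diamond \Box \neg q \land p fails at u, so \Box (\Diamond \Box \neg q \land p) is false at w.
      At u: \Diamond \Box \neg q is false, p is true, so \Diamond \Box \neg q \land p is false.
Satisfying worlds: none.

0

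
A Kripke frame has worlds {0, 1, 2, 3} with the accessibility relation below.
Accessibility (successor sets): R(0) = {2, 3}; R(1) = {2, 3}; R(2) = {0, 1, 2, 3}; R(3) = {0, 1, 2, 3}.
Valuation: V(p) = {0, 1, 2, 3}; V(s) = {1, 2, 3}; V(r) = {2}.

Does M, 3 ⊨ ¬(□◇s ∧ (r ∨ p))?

At 3: □◇s ∧ (r ∨ p) is true, so ¬(□◇s ∧ (r ∨ p)) is false.
  At 3: □◇s is true, r ∨ p is true, so □◇s ∧ (r ∨ p) is true.
    At 3: □◇s requires ◇s at every successor {0, 1, 2, 3}.
      At 0: ◇s is true.
      At 1: ◇s is true.
      At 2: ◇s is true.
      At 3: ◇s is true.
    So □◇s is true at 3.

No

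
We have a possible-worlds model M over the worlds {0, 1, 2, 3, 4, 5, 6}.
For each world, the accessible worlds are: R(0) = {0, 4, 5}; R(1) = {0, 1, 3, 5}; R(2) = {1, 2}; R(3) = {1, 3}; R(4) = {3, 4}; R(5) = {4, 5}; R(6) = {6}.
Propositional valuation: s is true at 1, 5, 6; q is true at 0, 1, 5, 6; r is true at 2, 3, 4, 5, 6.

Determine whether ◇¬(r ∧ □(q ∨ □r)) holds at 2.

Yes

Recall that □ψ holds at a world iff ψ holds at every accessible world, and ◇ψ holds iff ψ holds at some accessible world.
At 2: ◇¬(r ∧ □(q ∨ □r)) requires ¬(r ∧ □(q ∨ □r)) at some successor in {1, 2}.
  ¬(r ∧ □(q ∨ □r)) holds at 1, so ◇¬(r ∧ □(q ∨ □r)) is true at 2.
    At 1: r ∧ □(q ∨ □r) is false, so ¬(r ∧ □(q ∨ □r)) is true.
      At 1: r is false, □(q ∨ □r) is false, so r ∧ □(q ∨ □r) is false.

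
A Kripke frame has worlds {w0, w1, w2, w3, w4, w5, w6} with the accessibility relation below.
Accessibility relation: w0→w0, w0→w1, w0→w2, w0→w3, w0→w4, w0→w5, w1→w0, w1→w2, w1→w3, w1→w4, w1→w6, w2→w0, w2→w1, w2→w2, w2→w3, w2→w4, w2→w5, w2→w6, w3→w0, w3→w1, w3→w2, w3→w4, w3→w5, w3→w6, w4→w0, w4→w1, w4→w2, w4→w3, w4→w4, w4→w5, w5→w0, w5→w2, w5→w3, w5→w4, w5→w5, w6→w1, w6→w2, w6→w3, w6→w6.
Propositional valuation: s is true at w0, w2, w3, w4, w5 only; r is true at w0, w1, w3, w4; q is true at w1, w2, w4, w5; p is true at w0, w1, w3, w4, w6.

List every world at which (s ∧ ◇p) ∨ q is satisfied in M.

Recall that ◇ψ holds at a world iff ψ holds at some accessible world.
Let φ = (s ∧ ◇p) ∨ q. Evaluate φ at each world:
  w0 (successors {w0, w1, w2, w3, w4, w5}): φ is true.
  w1 (successors {w0, w2, w3, w4, w6}): φ is true.
  w2 (successors {w0, w1, w2, w3, w4, w5, w6}): φ is true.
  w3 (successors {w0, w1, w2, w4, w5, w6}): φ is true.
  w4 (successors {w0, w1, w2, w3, w4, w5}): φ is true.
  w5 (successors {w0, w2, w3, w4, w5}): φ is true.
  w6 (successors {w1, w2, w3, w6}): φ is false.
For instance, at w1:
  At w1: s ∧ ◇p is false, q is true, so (s ∧ ◇p) ∨ q is true.
    At w1: s is false, ◇p is true, so s ∧ ◇p is false.
      At w1: ◇p requires p at some successor in {w0, w2, w3, w4, w6}.
        p holds at w0, so ◇p is true at w1.
Satisfying worlds: {w0, w1, w2, w3, w4, w5}

w0, w1, w2, w3, w4, w5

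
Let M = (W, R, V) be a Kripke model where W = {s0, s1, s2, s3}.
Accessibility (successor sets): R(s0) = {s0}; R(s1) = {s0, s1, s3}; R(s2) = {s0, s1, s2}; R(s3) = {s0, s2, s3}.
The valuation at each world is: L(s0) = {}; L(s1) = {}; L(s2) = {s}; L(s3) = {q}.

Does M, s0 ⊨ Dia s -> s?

Recall that Dia ψ holds at a world iff ψ holds at some accessible world.
At s0: Dia s is false, s is false, so Dia s -> s is true.
  At s0: Dia s requires s at some successor in {s0}.
    At s0: s is false.
  So Dia s is false at s0.

Yes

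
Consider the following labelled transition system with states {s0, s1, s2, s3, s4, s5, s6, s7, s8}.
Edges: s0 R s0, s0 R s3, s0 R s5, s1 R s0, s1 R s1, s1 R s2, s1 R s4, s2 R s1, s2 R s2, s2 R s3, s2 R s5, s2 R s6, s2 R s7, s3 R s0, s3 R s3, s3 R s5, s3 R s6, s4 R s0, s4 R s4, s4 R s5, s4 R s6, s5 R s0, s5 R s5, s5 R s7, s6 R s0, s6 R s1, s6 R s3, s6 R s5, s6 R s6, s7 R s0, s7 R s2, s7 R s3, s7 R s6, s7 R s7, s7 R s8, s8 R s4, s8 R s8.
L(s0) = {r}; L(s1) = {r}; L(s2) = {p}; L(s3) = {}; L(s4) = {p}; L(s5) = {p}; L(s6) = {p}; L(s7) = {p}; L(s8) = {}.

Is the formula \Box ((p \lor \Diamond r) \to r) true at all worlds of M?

No

Recall that \Box ψ holds at a world iff ψ holds at every accessible world, and \Diamond ψ holds iff ψ holds at some accessible world.
Let φ = \Box ((p \lor \Diamond r) \to r). Evaluate φ at each world:
  s0 (successors {s0, s3, s5}): φ is false.
  s1 (successors {s0, s1, s2, s4}): φ is false.
  s2 (successors {s1, s2, s3, s5, s6, s7}): φ is false.
  s3 (successors {s0, s3, s5, s6}): φ is false.
  s4 (successors {s0, s4, s5, s6}): φ is false.
  s5 (successors {s0, s5, s7}): φ is false.
  s6 (successors {s0, s1, s3, s5, s6}): φ is false.
  s7 (successors {s0, s2, s3, s6, s7, s8}): φ is false.
  s8 (successors {s4, s8}): φ is false.
Detail at s0 (counterexample):
  At s0: \Box ((p \lor \Diamond r) \to r) requires (p \lor \Diamond r) \to r at every successor {s0, s3, s5}.
    (p \lor \Diamond r) \to r fails at s3, so \Box ((p \lor \Diamond r) \to r) is false at s0.
      At s3: p \lor \Diamond r is true, r is false, so (p \lor \Diamond r) \to r is false.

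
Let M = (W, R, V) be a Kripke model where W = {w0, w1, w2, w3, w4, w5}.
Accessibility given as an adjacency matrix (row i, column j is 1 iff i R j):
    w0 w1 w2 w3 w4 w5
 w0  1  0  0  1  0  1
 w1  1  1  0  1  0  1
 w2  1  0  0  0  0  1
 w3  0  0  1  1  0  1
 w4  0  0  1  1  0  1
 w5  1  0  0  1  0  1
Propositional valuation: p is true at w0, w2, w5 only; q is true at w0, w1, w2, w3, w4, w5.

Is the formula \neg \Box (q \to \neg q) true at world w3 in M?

At w3: \Box (q \to \neg q) is false, so \neg \Box (q \to \neg q) is true.
  At w3: \Box (q \to \neg q) requires q \to \neg q at every successor {w2, w3, w5}.
    q \to \neg q fails at w2, so \Box (q \to \neg q) is false at w3.

Yes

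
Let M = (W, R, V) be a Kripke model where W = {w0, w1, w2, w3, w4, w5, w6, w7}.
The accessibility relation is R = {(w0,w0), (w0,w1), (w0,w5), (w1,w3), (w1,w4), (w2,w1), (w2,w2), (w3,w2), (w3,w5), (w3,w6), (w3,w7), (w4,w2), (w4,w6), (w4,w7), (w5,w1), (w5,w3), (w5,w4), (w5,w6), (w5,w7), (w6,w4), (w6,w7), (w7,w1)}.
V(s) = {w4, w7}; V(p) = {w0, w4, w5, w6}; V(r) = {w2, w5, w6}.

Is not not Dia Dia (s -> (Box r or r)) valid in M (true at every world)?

Recall that Box ψ holds at a world iff ψ holds at every accessible world, and Dia ψ holds iff ψ holds at some accessible world.
Let φ = not not Dia Dia (s -> (Box r or r)). Evaluate φ at each world:
  w0 (successors {w0, w1, w5}): φ is true.
  w1 (successors {w3, w4}): φ is true.
  w2 (successors {w1, w2}): φ is true.
  w3 (successors {w2, w5, w6, w7}): φ is true.
  w4 (successors {w2, w6, w7}): φ is true.
  w5 (successors {w1, w3, w4, w6, w7}): φ is true.
  w6 (successors {w4, w7}): φ is true.
  w7 (successors {w1}): φ is true.
For instance, at w5:
  At w5: not Dia Dia (s -> (Box r or r)) is false, so not not Dia Dia (s -> (Box r or r)) is true.
    At w5: Dia Dia (s -> (Box r or r)) is true, so not Dia Dia (s -> (Box r or r)) is false.
      At w5: Dia Dia (s -> (Box r or r)) requires Dia (s -> (Box r or r)) at some successor in {w1, w3, w4, w6, w7}.
        Dia (s -> (Box r or r)) holds at w1, so Dia Dia (s -> (Box r or r)) is true at w5.

Yes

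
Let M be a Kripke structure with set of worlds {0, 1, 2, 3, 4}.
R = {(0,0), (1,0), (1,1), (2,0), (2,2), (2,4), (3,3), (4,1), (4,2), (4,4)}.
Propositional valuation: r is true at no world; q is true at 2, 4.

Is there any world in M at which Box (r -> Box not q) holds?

Yes

Let φ = Box (r -> Box not q). Evaluate φ at each world:
  0 (successors {0}): φ is true.
  1 (successors {0, 1}): φ is true.
  2 (successors {0, 2, 4}): φ is true.
  3 (successors {3}): φ is true.
  4 (successors {1, 2, 4}): φ is true.
Detail at 0 (witness):
  At 0: Box (r -> Box not q) requires r -> Box not q at every successor {0}.
      At 0: r is false, Box not q is true, so r -> Box not q is true.
  So Box (r -> Box not q) is true at 0.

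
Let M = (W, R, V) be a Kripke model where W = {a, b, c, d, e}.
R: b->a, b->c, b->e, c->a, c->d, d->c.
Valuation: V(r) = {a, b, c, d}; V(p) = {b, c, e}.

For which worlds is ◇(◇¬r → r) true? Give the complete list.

Let φ = ◇(◇¬r → r). Evaluate φ at each world:
  a (successors ∅): φ is false.
  b (successors {a, c, e}): φ is true.
  c (successors {a, d}): φ is true.
  d (successors {c}): φ is true.
  e (successors ∅): φ is false.
For instance, at b:
  At b: ◇(◇¬r → r) requires ◇¬r → r at some successor in {a, c, e}.
    ◇¬r → r holds at a, so ◇(◇¬r → r) is true at b.
      At a: ◇¬r is false, r is true, so ◇¬r → r is true.
Satisfying worlds: {b, c, d}

b, c, d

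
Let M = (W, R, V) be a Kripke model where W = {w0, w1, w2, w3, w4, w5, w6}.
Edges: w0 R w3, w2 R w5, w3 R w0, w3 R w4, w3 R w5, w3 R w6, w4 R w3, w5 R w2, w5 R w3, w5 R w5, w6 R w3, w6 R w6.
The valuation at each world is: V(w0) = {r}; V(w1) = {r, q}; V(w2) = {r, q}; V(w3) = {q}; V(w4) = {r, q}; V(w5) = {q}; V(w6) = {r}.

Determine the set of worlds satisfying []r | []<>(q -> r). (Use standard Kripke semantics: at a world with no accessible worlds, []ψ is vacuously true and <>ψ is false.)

Let φ = []r | []<>(q -> r). Evaluate φ at each world:
  w0 (successors {w3}): φ is true.
  w1 (successors ∅): φ is true.
  w2 (successors {w5}): φ is true.
  w3 (successors {w0, w4, w5, w6}): φ is false.
  w4 (successors {w3}): φ is true.
  w5 (successors {w2, w3, w5}): φ is false.
  w6 (successors {w3, w6}): φ is true.
For instance, at w5:
  At w5: []r is false, []<>(q -> r) is false, so []r | []<>(q -> r) is false.
    At w5: []r requires r at every successor {w2, w3, w5}.
      r fails at w3, so []r is false at w5.
    At w5: []<>(q -> r) requires <>(q -> r) at every successor {w2, w3, w5}.
      <>(q -> r) fails at w2, so []<>(q -> r) is false at w5.
Satisfying worlds: {w0, w1, w2, w4, w6}

w0, w1, w2, w4, w6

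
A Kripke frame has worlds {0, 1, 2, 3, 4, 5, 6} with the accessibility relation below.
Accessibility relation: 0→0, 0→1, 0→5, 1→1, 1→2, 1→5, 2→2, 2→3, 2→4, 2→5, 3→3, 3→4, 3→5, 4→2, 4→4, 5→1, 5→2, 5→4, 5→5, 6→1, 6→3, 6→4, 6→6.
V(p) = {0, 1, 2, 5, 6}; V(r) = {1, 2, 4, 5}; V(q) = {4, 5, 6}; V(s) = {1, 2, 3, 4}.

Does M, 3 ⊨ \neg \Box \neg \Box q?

At 3: \Box \neg \Box q is true, so \neg \Box \neg \Box q is false.
  At 3: \Box \neg \Box q requires \neg \Box q at every successor {3, 4, 5}.
      At 3: \Box q is false, so \neg \Box q is true.
      At 4: \Box q is false, so \neg \Box q is true.
      At 5: \Box q is false, so \neg \Box q is true.
  So \Box \neg \Box q is true at 3.

No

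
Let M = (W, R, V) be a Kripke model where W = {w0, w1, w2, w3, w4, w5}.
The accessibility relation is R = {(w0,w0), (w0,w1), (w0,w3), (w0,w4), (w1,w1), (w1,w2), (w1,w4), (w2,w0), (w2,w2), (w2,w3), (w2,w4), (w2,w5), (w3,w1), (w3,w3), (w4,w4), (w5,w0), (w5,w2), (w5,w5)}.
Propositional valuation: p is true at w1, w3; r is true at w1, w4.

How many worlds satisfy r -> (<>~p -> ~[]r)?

Let φ = r -> (<>~p -> ~[]r). Evaluate φ at each world:
  w0 (successors {w0, w1, w3, w4}): φ is true.
  w1 (successors {w1, w2, w4}): φ is true.
  w2 (successors {w0, w2, w3, w4, w5}): φ is true.
  w3 (successors {w1, w3}): φ is true.
  w4 (successors {w4}): φ is false.
  w5 (successors {w0, w2, w5}): φ is true.
For instance, at w3:
  At w3: r is false, <>~p -> ~[]r is true, so r -> (<>~p -> ~[]r) is true.
    At w3: <>~p is false, ~[]r is true, so <>~p -> ~[]r is true.
      At w3: <>~p requires ~p at some successor in {w1, w3}.
        At w1: ~p is false.
        At w3: ~p is false.
      So <>~p is false at w3.
      At w3: []r is false, so ~[]r is true.
Satisfying worlds: {w0, w1, w2, w3, w5}

5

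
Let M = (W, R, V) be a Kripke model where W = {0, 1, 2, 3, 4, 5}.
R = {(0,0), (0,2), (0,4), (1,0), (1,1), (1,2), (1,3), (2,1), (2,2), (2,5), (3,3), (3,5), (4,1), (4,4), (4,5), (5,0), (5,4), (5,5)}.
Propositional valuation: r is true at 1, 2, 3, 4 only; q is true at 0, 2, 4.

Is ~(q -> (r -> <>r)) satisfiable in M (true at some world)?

No

Let φ = ~(q -> (r -> <>r)). Evaluate φ at each world:
  0 (successors {0, 2, 4}): φ is false.
  1 (successors {0, 1, 2, 3}): φ is false.
  2 (successors {1, 2, 5}): φ is false.
  3 (successors {3, 5}): φ is false.
  4 (successors {1, 4, 5}): φ is false.
  5 (successors {0, 4, 5}): φ is false.
For instance, at 2:
  At 2: q -> (r -> <>r) is true, so ~(q -> (r -> <>r)) is false.
    At 2: q is true, r -> <>r is true, so q -> (r -> <>r) is true.
      At 2: r is true, <>r is true, so r -> <>r is true.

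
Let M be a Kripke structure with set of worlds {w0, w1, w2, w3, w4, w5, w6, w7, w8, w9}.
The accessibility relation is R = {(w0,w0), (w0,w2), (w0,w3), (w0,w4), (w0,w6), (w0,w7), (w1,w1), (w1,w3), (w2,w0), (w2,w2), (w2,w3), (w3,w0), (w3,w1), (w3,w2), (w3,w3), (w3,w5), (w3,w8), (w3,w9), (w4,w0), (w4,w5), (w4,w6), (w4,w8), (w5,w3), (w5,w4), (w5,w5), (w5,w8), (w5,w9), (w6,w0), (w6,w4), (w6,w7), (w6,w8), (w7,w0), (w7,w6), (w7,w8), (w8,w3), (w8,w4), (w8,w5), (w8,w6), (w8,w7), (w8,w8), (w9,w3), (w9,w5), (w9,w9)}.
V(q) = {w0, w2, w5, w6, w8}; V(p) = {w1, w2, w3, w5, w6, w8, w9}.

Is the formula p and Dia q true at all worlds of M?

No

Let φ = p and Dia q. Evaluate φ at each world:
  w0 (successors {w0, w2, w3, w4, w6, w7}): φ is false.
  w1 (successors {w1, w3}): φ is false.
  w2 (successors {w0, w2, w3}): φ is true.
  w3 (successors {w0, w1, w2, w3, w5, w8, w9}): φ is true.
  w4 (successors {w0, w5, w6, w8}): φ is false.
  w5 (successors {w3, w4, w5, w8, w9}): φ is true.
  w6 (successors {w0, w4, w7, w8}): φ is true.
  w7 (successors {w0, w6, w8}): φ is false.
  w8 (successors {w3, w4, w5, w6, w7, w8}): φ is true.
  w9 (successors {w3, w5, w9}): φ is true.
Detail at w0 (counterexample):
  At w0: p is false, Dia q is true, so p and Dia q is false.
    At w0: Dia q requires q at some successor in {w0, w2, w3, w4, w6, w7}.
      q holds at w0, so Dia q is true at w0.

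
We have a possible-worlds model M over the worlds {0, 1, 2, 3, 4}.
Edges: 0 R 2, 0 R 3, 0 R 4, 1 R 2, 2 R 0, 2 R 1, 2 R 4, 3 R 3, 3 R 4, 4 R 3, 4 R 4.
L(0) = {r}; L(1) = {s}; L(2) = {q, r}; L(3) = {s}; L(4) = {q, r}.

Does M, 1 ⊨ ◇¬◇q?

At 1: ◇¬◇q requires ¬◇q at some successor in {2}.
  At 2: ¬◇q is false.
So ◇¬◇q is false at 1.

No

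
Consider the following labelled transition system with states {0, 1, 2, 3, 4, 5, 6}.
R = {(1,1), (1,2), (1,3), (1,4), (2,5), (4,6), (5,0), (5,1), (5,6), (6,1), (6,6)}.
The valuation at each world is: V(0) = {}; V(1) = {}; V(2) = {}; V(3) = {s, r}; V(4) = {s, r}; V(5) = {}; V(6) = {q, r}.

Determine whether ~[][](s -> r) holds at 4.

Recall that []ψ holds at a world iff ψ holds at every accessible world, and <>ψ holds iff ψ holds at some accessible world.
At 4: [][](s -> r) is true, so ~[][](s -> r) is false.
  At 4: [][](s -> r) requires [](s -> r) at every successor {6}.
      At 6: [](s -> r) requires s -> r at every successor {1, 6}.
        At 1: s -> r is true.
        At 6: s -> r is true.
      So [](s -> r) is true at 6.
  So [][](s -> r) is true at 4.

No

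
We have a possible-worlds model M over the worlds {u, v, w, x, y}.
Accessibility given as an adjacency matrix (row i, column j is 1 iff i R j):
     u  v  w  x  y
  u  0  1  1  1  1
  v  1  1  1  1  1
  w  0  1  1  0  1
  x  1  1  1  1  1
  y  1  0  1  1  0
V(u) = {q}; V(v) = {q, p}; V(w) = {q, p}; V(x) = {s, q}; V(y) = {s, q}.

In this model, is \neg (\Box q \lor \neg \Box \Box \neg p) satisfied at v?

No

At v: \Box q \lor \neg \Box \Box \neg p is true, so \neg (\Box q \lor \neg \Box \Box \neg p) is false.
  At v: \Box q is true, \neg \Box \Box \neg p is true, so \Box q \lor \neg \Box \Box \neg p is true.
    At v: \Box q requires q at every successor {u, v, w, x, y}.
      At u: q is true.
      At v: q is true.
      At w: q is true.
      At x: q is true.
      At y: q is true.
    So \Box q is true at v.
    At v: \Box \Box \neg p is false, so \neg \Box \Box \neg p is true.
      At v: \Box \Box \neg p requires \Box \neg p at every successor {u, v, w, x, y}.
        \Box \neg p fails at u, so \Box \Box \neg p is false at v.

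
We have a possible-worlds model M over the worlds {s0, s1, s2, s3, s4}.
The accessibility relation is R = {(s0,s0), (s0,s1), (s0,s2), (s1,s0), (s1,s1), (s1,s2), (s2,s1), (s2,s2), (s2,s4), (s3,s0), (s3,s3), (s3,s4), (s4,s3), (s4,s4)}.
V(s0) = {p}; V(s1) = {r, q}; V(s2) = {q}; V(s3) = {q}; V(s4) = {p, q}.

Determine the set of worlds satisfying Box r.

Let φ = Box r. Evaluate φ at each world:
  s0 (successors {s0, s1, s2}): φ is false.
  s1 (successors {s0, s1, s2}): φ is false.
  s2 (successors {s1, s2, s4}): φ is false.
  s3 (successors {s0, s3, s4}): φ is false.
  s4 (successors {s3, s4}): φ is false.
For instance, at s1:
  At s1: Box r requires r at every successor {s0, s1, s2}.
    r fails at s0, so Box r is false at s1.
Satisfying worlds: none.

none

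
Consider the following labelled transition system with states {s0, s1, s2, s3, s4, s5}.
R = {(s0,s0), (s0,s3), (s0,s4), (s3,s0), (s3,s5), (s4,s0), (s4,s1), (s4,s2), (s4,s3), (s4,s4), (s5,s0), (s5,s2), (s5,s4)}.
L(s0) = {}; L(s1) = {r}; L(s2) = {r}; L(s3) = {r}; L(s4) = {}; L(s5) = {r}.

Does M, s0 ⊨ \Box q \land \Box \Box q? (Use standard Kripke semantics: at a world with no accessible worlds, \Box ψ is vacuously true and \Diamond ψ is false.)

Recall that \Box ψ holds at a world iff ψ holds at every accessible world, and \Diamond ψ holds iff ψ holds at some accessible world.
At s0: \Box q is false, \Box \Box q is false, so \Box q \land \Box \Box q is false.
  At s0: \Box q requires q at every successor {s0, s3, s4}.
    q fails at s0, so \Box q is false at s0.
  At s0: \Box \Box q requires \Box q at every successor {s0, s3, s4}.
    \Box q fails at s0, so \Box \Box q is false at s0.
      At s0: \Box q requires q at every successor {s0, s3, s4}.
        q fails at s0, so \Box q is false at s0.

No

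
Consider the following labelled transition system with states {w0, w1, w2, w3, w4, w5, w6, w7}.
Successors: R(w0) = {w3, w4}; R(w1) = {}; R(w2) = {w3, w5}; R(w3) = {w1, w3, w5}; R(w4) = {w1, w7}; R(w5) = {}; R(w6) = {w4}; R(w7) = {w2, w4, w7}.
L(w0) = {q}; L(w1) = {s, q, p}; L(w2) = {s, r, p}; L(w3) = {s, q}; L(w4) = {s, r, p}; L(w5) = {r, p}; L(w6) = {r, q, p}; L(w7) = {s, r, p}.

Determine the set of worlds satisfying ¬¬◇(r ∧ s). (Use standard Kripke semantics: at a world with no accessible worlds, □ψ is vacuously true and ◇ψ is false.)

Let φ = ¬¬◇(r ∧ s). Evaluate φ at each world:
  w0 (successors {w3, w4}): φ is true.
  w1 (successors ∅): φ is false.
  w2 (successors {w3, w5}): φ is false.
  w3 (successors {w1, w3, w5}): φ is false.
  w4 (successors {w1, w7}): φ is true.
  w5 (successors ∅): φ is false.
  w6 (successors {w4}): φ is true.
  w7 (successors {w2, w4, w7}): φ is true.
For instance, at w4:
  At w4: ¬◇(r ∧ s) is false, so ¬¬◇(r ∧ s) is true.
    At w4: ◇(r ∧ s) is true, so ¬◇(r ∧ s) is false.
      At w4: ◇(r ∧ s) requires r ∧ s at some successor in {w1, w7}.
        r ∧ s holds at w7, so ◇(r ∧ s) is true at w4.
Satisfying worlds: {w0, w4, w6, w7}

w0, w4, w6, w7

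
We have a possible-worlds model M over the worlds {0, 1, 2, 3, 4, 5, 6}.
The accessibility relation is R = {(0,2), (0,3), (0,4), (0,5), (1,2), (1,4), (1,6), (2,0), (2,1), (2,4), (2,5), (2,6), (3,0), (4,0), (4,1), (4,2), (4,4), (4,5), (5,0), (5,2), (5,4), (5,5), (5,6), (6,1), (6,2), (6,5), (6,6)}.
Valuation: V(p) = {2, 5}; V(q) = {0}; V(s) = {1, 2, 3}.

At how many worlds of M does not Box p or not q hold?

Recall that Box ψ holds at a world iff ψ holds at every accessible world, and Dia ψ holds iff ψ holds at some accessible world.
Let φ = not Box p or not q. Evaluate φ at each world:
  0 (successors {2, 3, 4, 5}): φ is true.
  1 (successors {2, 4, 6}): φ is true.
  2 (successors {0, 1, 4, 5, 6}): φ is true.
  3 (successors {0}): φ is true.
  4 (successors {0, 1, 2, 4, 5}): φ is true.
  5 (successors {0, 2, 4, 5, 6}): φ is true.
  6 (successors {1, 2, 5, 6}): φ is true.
For instance, at 4:
  At 4: not Box p is true, not q is true, so not Box p or not q is true.
    At 4: Box p is false, so not Box p is true.
      At 4: Box p requires p at every successor {0, 1, 2, 4, 5}.
        p fails at 0, so Box p is false at 4.
Satisfying worlds: {0, 1, 2, 3, 4, 5, 6}

7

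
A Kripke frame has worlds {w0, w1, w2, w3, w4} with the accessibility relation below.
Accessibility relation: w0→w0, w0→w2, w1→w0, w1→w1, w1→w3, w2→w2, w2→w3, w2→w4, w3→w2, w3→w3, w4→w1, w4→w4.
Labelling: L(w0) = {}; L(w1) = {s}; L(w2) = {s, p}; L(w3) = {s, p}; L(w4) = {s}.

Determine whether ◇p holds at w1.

Recall that ◇ψ holds at a world iff ψ holds at some accessible world.
At w1: ◇p requires p at some successor in {w0, w1, w3}.
  p holds at w3, so ◇p is true at w1.

Yes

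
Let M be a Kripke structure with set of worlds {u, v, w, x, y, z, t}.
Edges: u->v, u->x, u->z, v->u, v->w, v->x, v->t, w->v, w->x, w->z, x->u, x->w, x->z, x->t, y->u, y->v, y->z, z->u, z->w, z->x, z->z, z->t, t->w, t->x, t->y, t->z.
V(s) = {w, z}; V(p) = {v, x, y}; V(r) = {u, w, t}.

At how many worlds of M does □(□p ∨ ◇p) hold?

Let φ = □(□p ∨ ◇p). Evaluate φ at each world:
  u (successors {v, x, z}): φ is false.
  v (successors {u, w, x, t}): φ is false.
  w (successors {v, x, z}): φ is false.
  x (successors {u, w, z, t}): φ is true.
  y (successors {u, v, z}): φ is true.
  z (successors {u, w, x, z, t}): φ is false.
  t (successors {w, x, y, z}): φ is false.
For instance, at y:
  At y: □(□p ∨ ◇p) requires □p ∨ ◇p at every successor {u, v, z}.
      At u: □p is false, ◇p is true, so □p ∨ ◇p is true.
      At v: □p is false, ◇p is true, so □p ∨ ◇p is true.
      At z: □p is false, ◇p is true, so □p ∨ ◇p is true.
  So □(□p ∨ ◇p) is true at y.
Satisfying worlds: {x, y}

2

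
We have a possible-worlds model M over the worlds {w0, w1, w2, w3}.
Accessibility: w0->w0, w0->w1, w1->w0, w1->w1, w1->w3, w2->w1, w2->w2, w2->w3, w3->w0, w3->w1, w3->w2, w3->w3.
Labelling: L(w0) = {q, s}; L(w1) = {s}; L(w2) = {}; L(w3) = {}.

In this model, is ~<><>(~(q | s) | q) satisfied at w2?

No

At w2: <><>(~(q | s) | q) is true, so ~<><>(~(q | s) | q) is false.
  At w2: <><>(~(q | s) | q) requires <>(~(q | s) | q) at some successor in {w1, w2, w3}.
    <>(~(q | s) | q) holds at w1, so <><>(~(q | s) | q) is true at w2.
      At w1: <>(~(q | s) | q) requires ~(q | s) | q at some successor in {w0, w1, w3}.
        ~(q | s) | q holds at w0, so <>(~(q | s) | q) is true at w1.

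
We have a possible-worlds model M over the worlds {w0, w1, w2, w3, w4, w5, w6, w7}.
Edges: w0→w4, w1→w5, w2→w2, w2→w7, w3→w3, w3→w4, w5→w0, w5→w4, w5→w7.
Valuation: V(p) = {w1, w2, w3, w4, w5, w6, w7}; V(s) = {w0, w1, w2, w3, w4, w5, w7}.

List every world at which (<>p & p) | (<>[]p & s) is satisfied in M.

w0, w1, w2, w3, w5

Let φ = (<>p & p) | (<>[]p & s). Evaluate φ at each world:
  w0 (successors {w4}): φ is true.
  w1 (successors {w5}): φ is true.
  w2 (successors {w2, w7}): φ is true.
  w3 (successors {w3, w4}): φ is true.
  w4 (successors ∅): φ is false.
  w5 (successors {w0, w4, w7}): φ is true.
  w6 (successors ∅): φ is false.
  w7 (successors ∅): φ is false.
For instance, at w0:
  At w0: <>p & p is false, <>[]p & s is true, so (<>p & p) | (<>[]p & s) is true.
    At w0: <>p is true, p is false, so <>p & p is false.
      At w0: <>p requires p at some successor in {w4}.
        p holds at w4, so <>p is true at w0.
    At w0: <>[]p is true, s is true, so <>[]p & s is true.
      At w0: <>[]p requires []p at some successor in {w4}.
        []p holds at w4, so <>[]p is true at w0.
Satisfying worlds: {w0, w1, w2, w3, w5}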